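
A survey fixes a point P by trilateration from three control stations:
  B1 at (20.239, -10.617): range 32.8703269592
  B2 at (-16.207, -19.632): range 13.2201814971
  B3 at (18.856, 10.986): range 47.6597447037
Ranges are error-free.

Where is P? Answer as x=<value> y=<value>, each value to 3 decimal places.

x=-6.958 y=-29.078

eq1: (x − 20.239)² + (y + 10.617)² = 32.8703269592²
eq2: (x + 16.207)² + (y + 19.632)² = 13.2201814971²
eq3: (x − 18.856)² + (y − 10.986)² = 47.6597447037²
eq1−eq3, eq1−eq2 (x²,y² cancel):
  -2.766·x + 43.206·y = -1237.089749
  -72.892·x − 18.030·y = 1031.429659
det = -2.766·-18.030 − 43.206·-72.892 = 3199.242732
x = (-1237.089749·-18.030 − 43.206·1031.429659) / 3199.242732 = -6.957653
y = (-2.766·1031.429659 − -1237.089749·-72.892) / 3199.242732 = -29.077781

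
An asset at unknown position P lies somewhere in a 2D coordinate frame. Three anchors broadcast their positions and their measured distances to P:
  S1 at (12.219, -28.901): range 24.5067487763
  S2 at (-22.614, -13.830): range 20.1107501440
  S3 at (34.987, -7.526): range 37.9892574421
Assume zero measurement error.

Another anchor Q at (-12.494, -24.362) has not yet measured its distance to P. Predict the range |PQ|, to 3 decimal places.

17.542

eq1: (x − 12.219)² + (y + 28.901)² = 24.5067487763²
eq2: (x + 22.614)² + (y + 13.830)² = 20.1107501440²
eq3: (x − 34.987)² + (y + 7.526)² = 37.9892574421²
eq2−eq3, eq2−eq1 (x²,y² cancel):
  115.202·x + 12.608·y = -460.672461
  69.666·x − 30.142·y = 85.771402
det = 115.202·-30.142 − 12.608·69.666 = -4350.767612
x = (-460.672461·-30.142 − 12.608·85.771402) / -4350.767612 = -2.942971
y = (115.202·85.771402 − -460.672461·69.666) / -4350.767612 = -9.647549
|P − Q| = √((-2.942971 − -12.494)² + (-9.647549 − -24.362)²) = 17.542440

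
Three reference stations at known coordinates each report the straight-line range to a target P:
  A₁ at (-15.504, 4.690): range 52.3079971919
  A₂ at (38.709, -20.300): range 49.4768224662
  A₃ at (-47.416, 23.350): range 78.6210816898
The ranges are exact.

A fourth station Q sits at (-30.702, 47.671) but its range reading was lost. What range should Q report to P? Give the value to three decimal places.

64.618

eq1: (x + 15.504)² + (y − 4.690)² = 52.3079971919²
eq2: (x − 38.709)² + (y + 20.300)² = 49.4768224662²
eq3: (x + 47.416)² + (y − 23.350)² = 78.6210816898²
eq3−eq2, eq3−eq1 (x²,y² cancel):
  172.250·x − 87.300·y = 2850.295650
  63.824·x − 37.320·y = 914.018476
det = 172.250·-37.320 − -87.300·63.824 = -856.534800
x = (2850.295650·-37.320 − -87.300·914.018476) / -856.534800 = 31.031104
y = (172.250·914.018476 − 2850.295650·63.824) / -856.534800 = 28.577458
|P − Q| = √((31.031104 − -30.702)² + (28.577458 − 47.671)²) = 64.618415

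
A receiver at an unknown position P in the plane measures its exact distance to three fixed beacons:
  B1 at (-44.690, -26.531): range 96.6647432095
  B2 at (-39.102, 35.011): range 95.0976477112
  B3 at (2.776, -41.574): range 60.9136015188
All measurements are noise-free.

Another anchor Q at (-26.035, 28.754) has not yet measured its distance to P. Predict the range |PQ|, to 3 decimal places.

eq1: (x + 44.690)² + (y + 26.531)² = 96.6647432095²
eq2: (x + 39.102)² + (y − 35.011)² = 95.0976477112²
eq3: (x − 2.776)² + (y + 41.574)² = 60.9136015188²
eq2−eq3, eq2−eq1 (x²,y² cancel):
  83.756·x − 153.170·y = 4314.462877
  -11.176·x − 123.084·y = -354.156444
det = 83.756·-123.084 − -153.170·-11.176 = -12020.851424
x = (4314.462877·-123.084 − -153.170·-354.156444) / -12020.851424 = 48.689354
y = (83.756·-354.156444 − 4314.462877·-11.176) / -12020.851424 = -1.543627
|P − Q| = √((48.689354 − -26.035)² + (-1.543627 − 28.754)²) = 80.632967

80.633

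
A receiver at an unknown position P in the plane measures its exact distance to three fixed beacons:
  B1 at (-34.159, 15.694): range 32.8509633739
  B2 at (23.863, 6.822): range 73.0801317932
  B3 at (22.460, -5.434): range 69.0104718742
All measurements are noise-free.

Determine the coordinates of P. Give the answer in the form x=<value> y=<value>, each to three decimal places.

x=-45.885 y=-14.993

eq1: (x + 34.159)² + (y − 15.694)² = 32.8509633739²
eq2: (x − 23.863)² + (y − 6.822)² = 73.0801317932²
eq3: (x − 22.460)² + (y + 5.434)² = 69.0104718742²
eq2−eq1, eq2−eq3 (x²,y² cancel):
  -116.044·x + 17.744·y = 5058.676332
  -2.806·x − 24.512·y = 496.257938
det = -116.044·-24.512 − 17.744·-2.806 = 2894.260192
x = (5058.676332·-24.512 − 17.744·496.257938) / 2894.260192 = -45.885258
y = (-116.044·496.257938 − 5058.676332·-2.806) / 2894.260192 = -14.992816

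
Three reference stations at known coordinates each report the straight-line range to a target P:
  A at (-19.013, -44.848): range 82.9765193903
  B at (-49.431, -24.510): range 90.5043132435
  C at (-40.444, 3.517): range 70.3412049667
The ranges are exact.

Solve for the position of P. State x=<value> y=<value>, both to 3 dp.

eq1: (x + 19.013)² + (y + 44.848)² = 82.9765193903²
eq2: (x + 49.431)² + (y + 24.510)² = 90.5043132435²
eq3: (x + 40.444)² + (y − 3.517)² = 70.3412049667²
eq2−eq3, eq2−eq1 (x²,y² cancel):
  17.974·x + 56.054·y = 1847.068164
  60.836·x − 40.676·y = 634.601358
det = 17.974·-40.676 − 56.054·60.836 = -4141.211568
x = (1847.068164·-40.676 − 56.054·634.601358) / -4141.211568 = 26.732102
y = (17.974·634.601358 − 1847.068164·60.836) / -4141.211568 = 24.379801

x=26.732 y=24.380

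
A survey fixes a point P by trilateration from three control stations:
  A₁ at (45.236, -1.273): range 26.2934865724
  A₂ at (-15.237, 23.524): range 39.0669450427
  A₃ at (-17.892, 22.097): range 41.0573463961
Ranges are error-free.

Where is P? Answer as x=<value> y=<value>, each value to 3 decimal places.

x=20.971 y=8.854

eq1: (x − 45.236)² + (y + 1.273)² = 26.2934865724²
eq2: (x + 15.237)² + (y − 23.524)² = 39.0669450427²
eq3: (x + 17.892)² + (y − 22.097)² = 41.0573463961²
eq2−eq1, eq2−eq3 (x²,y² cancel):
  120.946·x − 49.594·y = 2097.250239
  -5.310·x − 2.854·y = -136.623170
det = 120.946·-2.854 − -49.594·-5.310 = -608.524024
x = (2097.250239·-2.854 − -49.594·-136.623170) / -608.524024 = 20.970810
y = (120.946·-136.623170 − 2097.250239·-5.310) / -608.524024 = 8.853598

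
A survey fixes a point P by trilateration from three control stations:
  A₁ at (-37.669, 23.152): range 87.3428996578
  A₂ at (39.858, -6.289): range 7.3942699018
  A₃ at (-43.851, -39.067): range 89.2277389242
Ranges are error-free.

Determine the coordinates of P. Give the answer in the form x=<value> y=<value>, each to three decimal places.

x=41.626 y=-13.469

eq1: (x + 37.669)² + (y − 23.152)² = 87.3428996578²
eq2: (x − 39.858)² + (y + 6.289)² = 7.3942699018²
eq3: (x + 43.851)² + (y + 39.067)² = 89.2277389242²
eq2−eq3, eq2−eq1 (x²,y² cancel):
  -167.418·x − 65.556·y = -6085.985161
  -155.054·x + 58.882·y = -7247.349913
det = -167.418·58.882 − -65.556·-155.054 = -20022.626700
x = (-6085.985161·58.882 − -65.556·-7247.349913) / -20022.626700 = 41.626019
y = (-167.418·-7247.349913 − -6085.985161·-155.054) / -20022.626700 = -13.468787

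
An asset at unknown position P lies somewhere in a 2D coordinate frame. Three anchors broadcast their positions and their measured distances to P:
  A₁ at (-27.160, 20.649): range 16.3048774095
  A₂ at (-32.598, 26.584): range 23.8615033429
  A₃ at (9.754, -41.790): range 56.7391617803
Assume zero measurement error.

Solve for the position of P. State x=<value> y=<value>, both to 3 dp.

x=-22.141 y=5.136

eq1: (x + 27.160)² + (y − 20.649)² = 16.3048774095²
eq2: (x + 32.598)² + (y − 26.584)² = 23.8615033429²
eq3: (x − 9.754)² + (y + 41.790)² = 56.7391617803²
eq1−eq2, eq1−eq3 (x²,y² cancel):
  -10.876·x + 11.870·y = 301.769545
  73.828·x − 124.878·y = -2275.985637
det = -10.876·-124.878 − 11.870·73.828 = 481.834768
x = (301.769545·-124.878 − 11.870·-2275.985637) / 481.834768 = -22.141258
y = (-10.876·-2275.985637 − 301.769545·73.828) / 481.834768 = 5.135740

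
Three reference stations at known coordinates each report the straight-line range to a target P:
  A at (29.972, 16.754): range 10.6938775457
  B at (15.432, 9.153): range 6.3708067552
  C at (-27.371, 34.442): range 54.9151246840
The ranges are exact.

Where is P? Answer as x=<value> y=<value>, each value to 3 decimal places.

x=21.758 y=9.906

eq1: (x − 29.972)² + (y − 16.754)² = 10.6938775457²
eq2: (x − 15.432)² + (y − 9.153)² = 6.3708067552²
eq3: (x + 27.371)² + (y − 34.442)² = 54.9151246840²
eq2−eq1, eq2−eq3 (x²,y² cancel):
  29.080·x + 15.202·y = 783.321429
  -85.606·x + 50.578·y = -1361.584768
det = 29.080·50.578 − 15.202·-85.606 = 2772.190652
x = (783.321429·50.578 − 15.202·-1361.584768) / 2772.190652 = 21.758115
y = (29.080·-1361.584768 − 783.321429·-85.606) / 2772.190652 = 9.906292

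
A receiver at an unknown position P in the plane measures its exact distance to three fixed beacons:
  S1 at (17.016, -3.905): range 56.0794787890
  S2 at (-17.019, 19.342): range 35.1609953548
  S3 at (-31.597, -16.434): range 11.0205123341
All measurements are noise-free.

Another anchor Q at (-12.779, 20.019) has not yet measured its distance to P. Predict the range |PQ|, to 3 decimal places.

eq1: (x − 17.016)² + (y + 3.905)² = 56.0794787890²
eq2: (x + 17.019)² + (y − 19.342)² = 35.1609953548²
eq3: (x + 31.597)² + (y + 16.434)² = 11.0205123341²
eq2−eq3, eq2−eq1 (x²,y² cancel):
  -29.156·x − 71.552·y = 1719.531342
  68.070·x − 46.494·y = -2267.578391
det = -29.156·-46.494 − -71.552·68.070 = 6226.123704
x = (1719.531342·-46.494 − -71.552·-2267.578391) / 6226.123704 = -38.900232
y = (-29.156·-2267.578391 − 1719.531342·68.070) / 6226.123704 = -8.180850
|P − Q| = √((-38.900232 − -12.779)² + (-8.180850 − 20.019)²) = 38.438917

38.439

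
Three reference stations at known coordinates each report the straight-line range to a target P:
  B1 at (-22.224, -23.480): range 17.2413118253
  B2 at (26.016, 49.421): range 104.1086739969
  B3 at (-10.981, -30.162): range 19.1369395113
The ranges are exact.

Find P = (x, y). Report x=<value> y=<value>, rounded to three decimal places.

x=-27.449 y=-39.911

eq1: (x + 22.224)² + (y + 23.480)² = 17.2413118253²
eq2: (x − 26.016)² + (y − 49.421)² = 104.1086739969²
eq3: (x + 10.981)² + (y + 30.162)² = 19.1369395113²
eq1−eq3, eq1−eq2 (x²,y² cancel):
  22.486·x − 13.364·y = -83.847591
  96.480·x + 145.802·y = -8467.302247
det = 22.486·145.802 − -13.364·96.480 = 4567.862492
x = (-83.847591·145.802 − -13.364·-8467.302247) / 4567.862492 = -27.448763
y = (22.486·-8467.302247 − -83.847591·96.480) / 4567.862492 = -39.910602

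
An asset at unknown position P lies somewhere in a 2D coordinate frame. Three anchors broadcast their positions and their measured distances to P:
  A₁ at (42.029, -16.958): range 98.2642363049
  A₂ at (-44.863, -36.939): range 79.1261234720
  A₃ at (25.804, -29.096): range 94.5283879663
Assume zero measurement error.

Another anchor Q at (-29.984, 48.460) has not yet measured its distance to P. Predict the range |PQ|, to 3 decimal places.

9.518

eq1: (x − 42.029)² + (y + 16.958)² = 98.2642363049²
eq2: (x + 44.863)² + (y + 36.939)² = 79.1261234720²
eq3: (x − 25.804)² + (y + 29.096)² = 94.5283879663²
eq2−eq3, eq2−eq1 (x²,y² cancel):
  141.334·x + 15.686·y = -4539.427574
  173.784·x + 39.962·y = -4718.084606
det = 141.334·39.962 − 15.686·173.784 = 2922.013484
x = (-4539.427574·39.962 − 15.686·-4718.084606) / 2922.013484 = -36.754358
y = (141.334·-4718.084606 − -4539.427574·173.784) / 2922.013484 = 41.770551
|P − Q| = √((-36.754358 − -29.984)² + (41.770551 − 48.460)²) = 9.517693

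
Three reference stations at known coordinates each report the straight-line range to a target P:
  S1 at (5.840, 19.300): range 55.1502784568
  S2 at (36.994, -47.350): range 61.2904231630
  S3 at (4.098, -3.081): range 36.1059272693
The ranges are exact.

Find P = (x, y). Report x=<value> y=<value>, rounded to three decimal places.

eq1: (x − 5.840)² + (y − 19.300)² = 55.1502784568²
eq2: (x − 36.994)² + (y + 47.350)² = 61.2904231630²
eq3: (x − 4.098)² + (y + 3.081)² = 36.1059272693²
eq1−eq3, eq1−eq2 (x²,y² cancel):
  -3.484·x − 44.762·y = 1357.605795
  62.308·x − 133.300·y = 2489.020178
det = -3.484·-133.300 − -44.762·62.308 = 3253.447896
x = (1357.605795·-133.300 − -44.762·2489.020178) / 3253.447896 = -21.378960
y = (-3.484·2489.020178 − 1357.605795·62.308) / 3253.447896 = -28.665419

x=-21.379 y=-28.665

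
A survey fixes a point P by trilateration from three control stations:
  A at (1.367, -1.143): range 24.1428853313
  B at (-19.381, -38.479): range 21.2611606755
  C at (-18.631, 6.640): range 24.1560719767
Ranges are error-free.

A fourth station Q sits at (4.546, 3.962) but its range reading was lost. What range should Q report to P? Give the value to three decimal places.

29.977

eq1: (x − 1.367)² + (y + 1.143)² = 24.1428853313²
eq2: (x + 19.381)² + (y + 38.479)² = 21.2611606755²
eq3: (x + 18.631)² + (y − 6.640)² = 24.1560719767²
eq3−eq2, eq3−eq1 (x²,y² cancel):
  -1.500·x − 90.238·y = 1596.531701
  39.996·x − 15.566·y = -387.391722
det = -1.500·-15.566 − -90.238·39.996 = 3632.508048
x = (1596.531701·-15.566 − -90.238·-387.391722) / 3632.508048 = -16.464951
y = (-1.500·-387.391722 − 1596.531701·39.996) / 3632.508048 = -17.418762
|P − Q| = √((-16.464951 − 4.546)² + (-17.418762 − 3.962)²) = 29.976608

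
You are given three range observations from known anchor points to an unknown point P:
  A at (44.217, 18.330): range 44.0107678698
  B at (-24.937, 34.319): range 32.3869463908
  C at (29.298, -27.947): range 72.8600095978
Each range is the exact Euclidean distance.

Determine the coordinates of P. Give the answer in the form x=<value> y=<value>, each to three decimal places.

eq1: (x − 44.217)² + (y − 18.330)² = 44.0107678698²
eq2: (x + 24.937)² + (y − 34.319)² = 32.3869463908²
eq3: (x − 29.298)² + (y + 27.947)² = 72.8600095978²
eq1−eq3, eq1−eq2 (x²,y² cancel):
  -29.838·x − 92.554·y = -4023.357686
  -138.308·x + 31.978·y = 396.549133
det = -29.838·31.978 − -92.554·-138.308 = -13755.118196
x = (-4023.357686·31.978 − -92.554·396.549133) / -13755.118196 = 6.685273
y = (-29.838·396.549133 − -4023.357686·-138.308) / -13755.118196 = 41.315151

x=6.685 y=41.315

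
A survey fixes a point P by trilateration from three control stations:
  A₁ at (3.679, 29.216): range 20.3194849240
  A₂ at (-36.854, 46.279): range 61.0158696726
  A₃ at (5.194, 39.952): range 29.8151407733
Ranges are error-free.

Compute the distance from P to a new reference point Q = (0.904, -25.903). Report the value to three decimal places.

39.041

eq1: (x − 3.679)² + (y − 29.216)² = 20.3194849240²
eq2: (x + 36.854)² + (y − 46.279)² = 61.0158696726²
eq3: (x − 5.194)² + (y − 39.952)² = 29.8151407733²
eq3−eq1, eq3−eq2 (x²,y² cancel):
  -3.030·x − 21.472·y = -279.969091
  -84.096·x + 12.654·y = -957.170516
det = -3.030·12.654 − -21.472·-84.096 = -1844.050932
x = (-279.969091·12.654 − -21.472·-957.170516) / -1844.050932 = 13.066393
y = (-3.030·-957.170516 − -279.969091·-84.096) / -1844.050932 = 11.194948
|P − Q| = √((13.066393 − 0.904)² + (11.194948 − -25.903)²) = 39.040768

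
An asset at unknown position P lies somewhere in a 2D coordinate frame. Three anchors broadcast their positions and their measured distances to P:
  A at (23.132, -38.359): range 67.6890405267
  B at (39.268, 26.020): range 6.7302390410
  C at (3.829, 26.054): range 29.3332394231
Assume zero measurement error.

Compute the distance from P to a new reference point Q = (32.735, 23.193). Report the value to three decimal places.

5.416

eq1: (x − 23.132)² + (y + 38.359)² = 67.6890405267²
eq2: (x − 39.268)² + (y − 26.020)² = 6.7302390410²
eq3: (x − 3.829)² + (y − 26.054)² = 29.3332394231²
eq1−eq3, eq1−eq2 (x²,y² cancel):
  -38.606·x + 128.826·y = 2408.337124
  32.272·x + 128.758·y = 4749.024009
det = -38.606·128.758 − 128.826·32.272 = -9128.304020
x = (2408.337124·128.758 − 128.826·4749.024009) / -9128.304020 = 33.051605
y = (-38.606·4749.024009 − 2408.337124·32.272) / -9128.304020 = 28.599253
|P − Q| = √((33.051605 − 32.735)² + (28.599253 − 23.193)²) = 5.415516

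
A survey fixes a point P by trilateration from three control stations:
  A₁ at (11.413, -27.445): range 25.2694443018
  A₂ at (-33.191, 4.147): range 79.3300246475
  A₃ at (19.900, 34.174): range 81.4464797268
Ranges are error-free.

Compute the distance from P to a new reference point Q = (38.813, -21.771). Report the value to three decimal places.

eq1: (x − 11.413)² + (y + 27.445)² = 25.2694443018²
eq2: (x + 33.191)² + (y − 4.147)² = 79.3300246475²
eq3: (x − 19.900)² + (y − 34.174)² = 81.4464797268²
eq2−eq1, eq2−eq3 (x²,y² cancel):
  89.208·x − 63.184·y = 5419.352499
  106.182·x + 60.054·y = 104.755937
det = 89.208·60.054 − -63.184·106.182 = 12066.300720
x = (5419.352499·60.054 − -63.184·104.755937) / 12066.300720 = 27.520671
y = (89.208·104.755937 − 5419.352499·106.182) / 12066.300720 = -46.915176
|P − Q| = √((27.520671 − 38.813)² + (-46.915176 − -21.771)²) = 27.563495

27.563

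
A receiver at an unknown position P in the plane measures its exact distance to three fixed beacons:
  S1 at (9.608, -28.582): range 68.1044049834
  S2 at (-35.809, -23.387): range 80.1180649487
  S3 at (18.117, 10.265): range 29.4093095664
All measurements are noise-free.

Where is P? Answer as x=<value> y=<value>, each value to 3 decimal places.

eq1: (x − 9.608)² + (y + 28.582)² = 68.1044049834²
eq2: (x + 35.809)² + (y + 23.387)² = 80.1180649487²
eq3: (x − 18.117)² + (y − 10.265)² = 29.4093095664²
eq1−eq2, eq1−eq3 (x²,y² cancel):
  -90.834·x + 10.390·y = -860.702491
  17.018·x + 77.694·y = 3297.654015
det = -90.834·77.694 − 10.390·17.018 = -7234.073816
x = (-860.702491·77.694 − 10.390·3297.654015) / -7234.073816 = 13.980234
y = (-90.834·3297.654015 − -860.702491·17.018) / -7234.073816 = 39.381914

x=13.980 y=39.382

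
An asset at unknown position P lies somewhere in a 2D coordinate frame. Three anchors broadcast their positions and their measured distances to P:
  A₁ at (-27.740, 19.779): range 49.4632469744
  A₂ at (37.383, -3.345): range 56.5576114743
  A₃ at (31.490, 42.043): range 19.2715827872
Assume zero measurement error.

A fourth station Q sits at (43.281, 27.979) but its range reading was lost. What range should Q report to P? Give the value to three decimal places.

36.087

eq1: (x + 27.740)² + (y − 19.779)² = 49.4632469744²
eq2: (x − 37.383)² + (y + 3.345)² = 56.5576114743²
eq3: (x − 31.490)² + (y − 42.043)² = 19.2715827872²
eq1−eq3, eq1−eq2 (x²,y² cancel):
  118.460·x + 44.528·y = 3673.736406
  130.246·x − 46.248·y = -504.189341
det = 118.460·-46.248 − 44.528·130.246 = -11278.131968
x = (3673.736406·-46.248 − 44.528·-504.189341) / -11278.131968 = 13.074188
y = (118.460·-504.189341 − 3673.736406·130.246) / -11278.131968 = 47.722065
|P − Q| = √((13.074188 − 43.281)² + (47.722065 − 27.979)²) = 36.086564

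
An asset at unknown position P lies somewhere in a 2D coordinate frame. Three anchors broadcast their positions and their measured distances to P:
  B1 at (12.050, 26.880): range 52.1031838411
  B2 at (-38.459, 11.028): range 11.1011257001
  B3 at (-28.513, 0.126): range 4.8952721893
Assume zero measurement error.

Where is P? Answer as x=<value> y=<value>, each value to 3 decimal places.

eq1: (x − 12.050)² + (y − 26.880)² = 52.1031838411²
eq2: (x + 38.459)² + (y − 11.028)² = 11.1011257001²
eq3: (x + 28.513)² + (y − 0.126)² = 4.8952721893²
eq1−eq2, eq1−eq3 (x²,y² cancel):
  -101.018·x − 31.704·y = 3324.481340
  -81.126·x − 53.508·y = 2636.048222
det = -101.018·-53.508 − -31.704·-81.126 = 2833.252440
x = (3324.481340·-53.508 − -31.704·2636.048222) / 2833.252440 = -33.287918
y = (-101.018·2636.048222 − 3324.481340·-81.126) / 2833.252440 = 1.204818

x=-33.288 y=1.205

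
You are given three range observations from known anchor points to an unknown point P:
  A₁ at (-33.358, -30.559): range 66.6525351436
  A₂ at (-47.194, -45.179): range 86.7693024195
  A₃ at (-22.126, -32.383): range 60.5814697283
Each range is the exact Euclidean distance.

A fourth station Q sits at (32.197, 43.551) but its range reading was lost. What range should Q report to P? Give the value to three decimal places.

32.838

eq1: (x + 33.358)² + (y + 30.559)² = 66.6525351436²
eq2: (x + 47.194)² + (y + 45.179)² = 86.7693024195²
eq3: (x + 22.126)² + (y + 32.383)² = 60.5814697283²
eq3−eq1, eq3−eq2 (x²,y² cancel):
  -22.464·x + 3.648·y = -264.055887
  -50.136·x − 25.592·y = -1128.600256
det = -22.464·-25.592 − 3.648·-50.136 = 757.794816
x = (-264.055887·-25.592 − 3.648·-1128.600256) / 757.794816 = 14.350655
y = (-22.464·-1128.600256 − -264.055887·-50.136) / 757.794816 = 15.986082
|P − Q| = √((14.350655 − 32.197)² + (15.986082 − 43.551)²) = 32.837733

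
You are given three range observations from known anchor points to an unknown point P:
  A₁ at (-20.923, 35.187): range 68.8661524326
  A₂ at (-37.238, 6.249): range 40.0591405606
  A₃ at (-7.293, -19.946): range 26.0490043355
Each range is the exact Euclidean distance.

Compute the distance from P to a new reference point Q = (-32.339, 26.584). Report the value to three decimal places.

59.747

eq1: (x + 20.923)² + (y − 35.187)² = 68.8661524326²
eq2: (x + 37.238)² + (y − 6.249)² = 40.0591405606²
eq3: (x + 7.293)² + (y + 19.946)² = 26.0490043355²
eq2−eq1, eq2−eq3 (x²,y² cancel):
  32.630·x + 57.876·y = -2887.633955
  59.890·x − 52.390·y = -48.503764
det = 32.630·-52.390 − 57.876·59.890 = -5175.679340
x = (-2887.633955·-52.390 − 57.876·-48.503764) / -5175.679340 = -29.772004
y = (32.630·-48.503764 − -2887.633955·59.890) / -5175.679340 = -33.108257
|P − Q| = √((-29.772004 − -32.339)² + (-33.108257 − 26.584)²) = 59.747426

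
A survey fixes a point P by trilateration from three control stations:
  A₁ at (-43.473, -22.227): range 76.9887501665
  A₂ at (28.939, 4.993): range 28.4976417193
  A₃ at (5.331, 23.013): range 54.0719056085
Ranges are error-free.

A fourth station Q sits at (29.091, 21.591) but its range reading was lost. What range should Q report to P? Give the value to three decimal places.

44.944

eq1: (x + 43.473)² + (y + 22.227)² = 76.9887501665²
eq2: (x − 28.939)² + (y − 4.993)² = 28.4976417193²
eq3: (x − 5.331)² + (y − 23.013)² = 54.0719056085²
eq1−eq2, eq1−eq3 (x²,y² cancel):
  144.824·x + 54.440·y = 3593.606581
  97.608·x + 90.480·y = 1177.573148
det = 144.824·90.480 − 54.440·97.608 = 7789.896000
x = (3593.606581·90.480 − 54.440·1177.573148) / 7789.896000 = 33.510388
y = (144.824·1177.573148 − 3593.606581·97.608) / 7789.896000 = -23.135597
|P − Q| = √((33.510388 − 29.091)² + (-23.135597 − 21.591)²) = 44.944405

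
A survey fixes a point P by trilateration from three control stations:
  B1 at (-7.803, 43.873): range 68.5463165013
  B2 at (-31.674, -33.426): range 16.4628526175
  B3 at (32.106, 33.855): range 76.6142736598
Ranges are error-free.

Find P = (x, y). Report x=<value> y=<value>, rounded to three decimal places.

x=-18.269 y=-23.870

eq1: (x + 7.803)² + (y − 43.873)² = 68.5463165013²
eq2: (x + 31.674)² + (y + 33.426)² = 16.4628526175²
eq3: (x − 32.106)² + (y − 33.855)² = 76.6142736598²
eq2−eq3, eq2−eq1 (x²,y² cancel):
  127.560·x + 134.562·y = -5542.304903
  47.742·x + 154.598·y = -4562.384804
det = 127.560·154.598 − 134.562·47.742 = 13296.261876
x = (-5542.304903·154.598 − 134.562·-4562.384804) / 13296.261876 = -18.268716
y = (127.560·-4562.384804 − -5542.304903·47.742) / 13296.261876 = -23.869648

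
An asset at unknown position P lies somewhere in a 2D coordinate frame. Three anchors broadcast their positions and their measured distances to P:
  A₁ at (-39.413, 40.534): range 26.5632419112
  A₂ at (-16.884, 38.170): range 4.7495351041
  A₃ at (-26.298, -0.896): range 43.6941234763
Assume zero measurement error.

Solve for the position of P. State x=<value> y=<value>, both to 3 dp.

x=-12.850 y=40.677

eq1: (x + 39.413)² + (y − 40.534)² = 26.5632419112²
eq2: (x + 16.884)² + (y − 38.170)² = 4.7495351041²
eq3: (x + 26.298)² + (y + 0.896)² = 43.6941234763²
eq2−eq3, eq2−eq1 (x²,y² cancel):
  -18.828·x − 78.132·y = -2936.249079
  -45.058·x + 4.728·y = 771.323632
det = -18.828·4.728 − -78.132·-45.058 = -3609.490440
x = (-2936.249079·4.728 − -78.132·771.323632) / -3609.490440 = -12.850144
y = (-18.828·771.323632 − -2936.249079·-45.058) / -3609.490440 = 40.677208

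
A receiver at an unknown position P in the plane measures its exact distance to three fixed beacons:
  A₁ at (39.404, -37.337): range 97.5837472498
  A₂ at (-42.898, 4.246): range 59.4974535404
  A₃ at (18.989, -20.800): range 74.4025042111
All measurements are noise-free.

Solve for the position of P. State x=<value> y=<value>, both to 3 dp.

x=-4.588 y=49.768

eq1: (x − 39.404)² + (y + 37.337)² = 97.5837472498²
eq2: (x + 42.898)² + (y − 4.246)² = 59.4974535404²
eq3: (x − 18.989)² + (y + 20.800)² = 74.4025042111²
eq2−eq3, eq2−eq1 (x²,y² cancel):
  123.774·x − 50.092·y = -3060.830454
  164.604·x − 83.166·y = -4894.180885
det = 123.774·-83.166 − -50.092·164.604 = -2048.444916
x = (-3060.830454·-83.166 − -50.092·-4894.180885) / -2048.444916 = -4.587732
y = (123.774·-4894.180885 − -3060.830454·164.604) / -2048.444916 = 49.768196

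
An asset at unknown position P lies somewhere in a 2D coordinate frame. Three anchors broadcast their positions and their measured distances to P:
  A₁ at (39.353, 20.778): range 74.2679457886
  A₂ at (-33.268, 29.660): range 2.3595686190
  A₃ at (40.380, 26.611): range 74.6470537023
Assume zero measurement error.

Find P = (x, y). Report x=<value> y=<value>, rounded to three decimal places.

eq1: (x − 39.353)² + (y − 20.778)² = 74.2679457886²
eq2: (x + 33.268)² + (y − 29.660)² = 2.3595686190²
eq3: (x − 40.380)² + (y − 26.611)² = 74.6470537023²
eq3−eq1, eq3−eq2 (x²,y² cancel):
  -2.054·x − 11.666·y = -301.850973
  -147.296·x + 6.098·y = 5214.400765
det = -2.054·6.098 − -11.666·-147.296 = -1730.880428
x = (-301.850973·6.098 − -11.666·5214.400765) / -1730.880428 = -34.081217
y = (-2.054·5214.400765 − -301.850973·-147.296) / -1730.880428 = 31.875004

x=-34.081 y=31.875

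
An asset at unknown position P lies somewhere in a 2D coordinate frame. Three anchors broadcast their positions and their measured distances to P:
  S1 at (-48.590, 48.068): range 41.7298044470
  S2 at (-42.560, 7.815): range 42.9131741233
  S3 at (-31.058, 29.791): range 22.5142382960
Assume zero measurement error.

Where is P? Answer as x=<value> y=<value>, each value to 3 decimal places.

x=-9.075 y=34.653

eq1: (x + 48.590)² + (y − 48.068)² = 41.7298044470²
eq2: (x + 42.560)² + (y − 7.815)² = 42.9131741233²
eq3: (x + 31.058)² + (y − 29.791)² = 22.5142382960²
eq2−eq1, eq2−eq3 (x²,y² cancel):
  -12.060·x + 80.506·y = 2899.256833
  23.004·x + 43.952·y = 1314.324807
det = -12.060·43.952 − 80.506·23.004 = -2382.021144
x = (2899.256833·43.952 − 80.506·1314.324807) / -2382.021144 = -9.075110
y = (-12.060·1314.324807 − 2899.256833·23.004) / -2382.021144 = 34.653455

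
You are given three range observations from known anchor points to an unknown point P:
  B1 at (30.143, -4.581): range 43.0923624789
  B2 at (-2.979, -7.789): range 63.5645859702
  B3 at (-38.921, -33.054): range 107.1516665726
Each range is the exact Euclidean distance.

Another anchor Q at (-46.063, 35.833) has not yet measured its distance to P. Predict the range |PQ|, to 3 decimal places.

88.454

eq1: (x − 30.143)² + (y + 4.581)² = 43.0923624789²
eq2: (x + 2.979)² + (y + 7.789)² = 63.5645859702²
eq3: (x + 38.921)² + (y + 33.054)² = 107.1516665726²
eq3−eq2, eq3−eq1 (x²,y² cancel):
  71.884·x + 50.530·y = 4903.154865
  138.128·x + 56.946·y = 7946.702798
det = 71.884·56.946 − 50.530·138.128 = -2886.101576
x = (4903.154865·56.946 − 50.530·7946.702798) / -2886.101576 = 42.386532
y = (71.884·7946.702798 − 4903.154865·138.128) / -2886.101576 = 36.735433
|P − Q| = √((42.386532 − -46.063)² + (36.735433 − 35.833)²) = 88.454135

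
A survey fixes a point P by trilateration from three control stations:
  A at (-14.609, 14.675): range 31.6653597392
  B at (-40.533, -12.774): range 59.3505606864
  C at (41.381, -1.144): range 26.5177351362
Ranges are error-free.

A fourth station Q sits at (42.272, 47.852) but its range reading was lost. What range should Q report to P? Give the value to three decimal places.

49.618

eq1: (x + 14.609)² + (y − 14.675)² = 31.6653597392²
eq2: (x + 40.533)² + (y + 12.774)² = 59.3505606864²
eq3: (x − 41.381)² + (y + 1.144)² = 26.5177351362²
eq2−eq1, eq2−eq3 (x²,y² cancel):
  51.848·x + 54.898·y = 1142.473387
  163.828·x + 23.260·y = 2726.895509
det = 51.848·23.260 − 54.898·163.828 = -7787.845064
x = (1142.473387·23.260 − 54.898·2726.895509) / -7787.845064 = 15.810173
y = (51.848·2726.895509 − 1142.473387·163.828) / -7787.845064 = 5.879040
|P − Q| = √((15.810173 − 42.272)² + (5.879040 − 47.852)²) = 49.618118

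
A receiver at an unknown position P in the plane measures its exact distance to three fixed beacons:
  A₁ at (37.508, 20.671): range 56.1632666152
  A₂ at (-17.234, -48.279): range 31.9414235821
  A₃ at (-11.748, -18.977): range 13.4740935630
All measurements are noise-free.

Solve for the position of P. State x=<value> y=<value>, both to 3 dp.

x=1.316 y=-22.276

eq1: (x − 37.508)² + (y − 20.671)² = 56.1632666152²
eq2: (x + 17.234)² + (y + 48.279)² = 31.9414235821²
eq3: (x + 11.748)² + (y + 18.977)² = 13.4740935630²
eq1−eq2, eq1−eq3 (x²,y² cancel):
  -109.484·x − 137.900·y = 2927.790268
  -98.512·x − 79.296·y = 1636.763048
det = -109.484·-79.296 − -137.900·-98.512 = -4903.161536
x = (2927.790268·-79.296 − -137.900·1636.763048) / -4903.161536 = 1.315974
y = (-109.484·1636.763048 − 2927.790268·-98.512) / -4903.161536 = -22.276058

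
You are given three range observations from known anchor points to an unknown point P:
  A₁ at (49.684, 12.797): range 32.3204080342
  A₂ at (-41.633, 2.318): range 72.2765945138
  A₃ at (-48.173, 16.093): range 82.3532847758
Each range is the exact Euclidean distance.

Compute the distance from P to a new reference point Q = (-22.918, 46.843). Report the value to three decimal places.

eq1: (x − 49.684)² + (y − 12.797)² = 32.3204080342²
eq2: (x + 41.633)² + (y − 2.318)² = 72.2765945138²
eq3: (x + 48.173)² + (y − 16.093)² = 82.3532847758²
eq3−eq2, eq3−eq1 (x²,y² cancel):
  13.080·x − 27.550·y = 717.214634
  195.714·x − 6.592·y = 5790.095225
det = 13.080·-6.592 − -27.550·195.714 = 5305.697340
x = (717.214634·-6.592 − -27.550·5790.095225) / 5305.697340 = 29.174157
y = (13.080·5790.095225 − 717.214634·195.714) / 5305.697340 = -12.182093
|P − Q| = √((29.174157 − -22.918)² + (-12.182093 − 46.843)²) = 78.724548

78.725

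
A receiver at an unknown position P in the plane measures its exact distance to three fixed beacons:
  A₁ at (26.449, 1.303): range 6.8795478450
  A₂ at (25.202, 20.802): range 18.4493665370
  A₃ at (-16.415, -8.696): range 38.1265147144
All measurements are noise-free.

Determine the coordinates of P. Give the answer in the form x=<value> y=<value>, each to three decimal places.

eq1: (x − 26.449)² + (y − 1.303)² = 6.8795478450²
eq2: (x − 25.202)² + (y − 20.802)² = 18.4493665370²
eq3: (x + 16.415)² + (y + 8.696)² = 38.1265147144²
eq1−eq3, eq1−eq2 (x²,y² cancel):
  -85.728·x − 19.998·y = -1762.477715
  -2.494·x + 38.998·y = 73.565651
det = -85.728·38.998 − -19.998·-2.494 = -3393.095556
x = (-1762.477715·38.998 − -19.998·73.565651) / -3393.095556 = 19.823179
y = (-85.728·73.565651 − -1762.477715·-2.494) / -3393.095556 = 3.154127

x=19.823 y=3.154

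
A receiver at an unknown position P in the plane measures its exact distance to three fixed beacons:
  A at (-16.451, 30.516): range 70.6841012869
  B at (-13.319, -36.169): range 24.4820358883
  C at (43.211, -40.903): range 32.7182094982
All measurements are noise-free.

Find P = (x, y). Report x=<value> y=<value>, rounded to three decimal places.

x=11.111 y=-34.573

eq1: (x + 16.451)² + (y − 30.516)² = 70.6841012869²
eq2: (x + 13.319)² + (y + 36.169)² = 24.4820358883²
eq3: (x − 43.211)² + (y + 40.903)² = 32.7182094982²
eq1−eq3, eq1−eq2 (x²,y² cancel):
  119.324·x − 142.838·y = 6264.145215
  6.264·x − 133.370·y = 4680.602758
det = 119.324·-133.370 − -142.838·6.264 = -15019.504648
x = (6264.145215·-133.370 − -142.838·4680.602758) / -15019.504648 = 11.110960
y = (119.324·4680.602758 − 6264.145215·6.264) / -15019.504648 = -34.573020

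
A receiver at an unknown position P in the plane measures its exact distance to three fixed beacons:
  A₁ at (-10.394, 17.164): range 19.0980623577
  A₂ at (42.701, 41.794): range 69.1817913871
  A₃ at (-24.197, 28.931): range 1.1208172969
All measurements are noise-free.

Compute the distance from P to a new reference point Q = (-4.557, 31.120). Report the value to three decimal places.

eq1: (x + 10.394)² + (y − 17.164)² = 19.0980623577²
eq2: (x − 42.701)² + (y − 41.794)² = 69.1817913871²
eq3: (x + 24.197)² + (y − 28.931)² = 1.1208172969²
eq2−eq3, eq2−eq1 (x²,y² cancel):
  -133.796·x − 25.726·y = 2637.247761
  -106.190·x − 49.260·y = 1253.908569
det = -133.796·-49.260 − -25.726·-106.190 = 3858.947020
x = (2637.247761·-49.260 − -25.726·1253.908569) / 3858.947020 = -25.305549
y = (-133.796·1253.908569 − 2637.247761·-106.190) / 3858.947020 = 29.096380
|P − Q| = √((-25.305549 − -4.557)² + (29.096380 − 31.120)²) = 20.846998

20.847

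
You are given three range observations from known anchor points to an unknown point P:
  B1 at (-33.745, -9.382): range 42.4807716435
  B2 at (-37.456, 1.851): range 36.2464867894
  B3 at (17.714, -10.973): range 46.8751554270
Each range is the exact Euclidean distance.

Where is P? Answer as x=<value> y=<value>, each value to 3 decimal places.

x=-10.703 y=26.307

eq1: (x + 33.745)² + (y + 9.382)² = 42.4807716435²
eq2: (x + 37.456)² + (y − 1.851)² = 36.2464867894²
eq3: (x − 17.714)² + (y + 10.973)² = 46.8751554270²
eq2−eq1, eq2−eq3 (x²,y² cancel):
  7.422·x − 22.466·y = -670.439343
  110.340·x − 25.648·y = -1855.658004
det = 7.422·-25.648 − -22.466·110.340 = 2288.538984
x = (-670.439343·-25.648 − -22.466·-1855.658004) / 2288.538984 = -10.702804
y = (7.422·-1855.658004 − -670.439343·110.340) / 2288.538984 = 26.306558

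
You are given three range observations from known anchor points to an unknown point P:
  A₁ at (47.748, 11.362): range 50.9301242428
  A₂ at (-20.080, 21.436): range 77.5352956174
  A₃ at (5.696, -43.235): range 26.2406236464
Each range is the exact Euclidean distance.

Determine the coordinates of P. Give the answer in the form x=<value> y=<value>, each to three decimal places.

eq1: (x − 47.748)² + (y − 11.362)² = 50.9301242428²
eq2: (x + 20.080)² + (y − 21.436)² = 77.5352956174²
eq3: (x − 5.696)² + (y + 43.235)² = 26.2406236464²
eq2−eq3, eq2−eq1 (x²,y² cancel):
  51.552·x − 129.342·y = 6362.152882
  135.656·x − 20.148·y = 4964.102563
det = 51.552·-20.148 − -129.342·135.656 = 16507.348656
x = (6362.152882·-20.148 − -129.342·4964.102563) / 16507.348656 = 31.130517
y = (51.552·4964.102563 − 6362.152882·135.656) / 16507.348656 = -36.780879

x=31.131 y=-36.781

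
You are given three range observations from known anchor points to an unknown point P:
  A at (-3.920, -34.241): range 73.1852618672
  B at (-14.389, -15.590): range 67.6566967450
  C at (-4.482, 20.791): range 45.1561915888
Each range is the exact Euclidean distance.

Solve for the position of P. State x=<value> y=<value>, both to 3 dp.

x=40.569 y=23.869

eq1: (x + 3.920)² + (y + 34.241)² = 73.1852618672²
eq2: (x + 14.389)² + (y + 15.590)² = 67.6566967450²
eq3: (x + 4.482)² + (y − 20.791)² = 45.1561915888²
eq2−eq1, eq2−eq3 (x²,y² cancel):
  20.938·x − 37.302·y = -40.932880
  19.814·x + 72.762·y = 2540.609560
det = 20.938·72.762 − -37.302·19.814 = 2262.592584
x = (-40.932880·72.762 − -37.302·2540.609560) / 2262.592584 = 40.569151
y = (20.938·2540.609560 − -40.932880·19.814) / 2262.592584 = 23.869223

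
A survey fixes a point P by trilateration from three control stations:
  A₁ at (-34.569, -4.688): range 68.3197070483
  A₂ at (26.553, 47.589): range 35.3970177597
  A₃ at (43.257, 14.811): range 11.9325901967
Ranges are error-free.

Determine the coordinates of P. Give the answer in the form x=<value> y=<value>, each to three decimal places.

eq1: (x + 34.569)² + (y + 4.688)² = 68.3197070483²
eq2: (x − 26.553)² + (y − 47.589)² = 35.3970177597²
eq3: (x − 43.257)² + (y − 14.811)² = 11.9325901967²
eq2−eq3, eq2−eq1 (x²,y² cancel):
  33.408·x − 65.556·y = 231.321197
  -122.244·x − 104.554·y = -5167.415130
det = 33.408·-104.554 − -65.556·-122.244 = -11506.767696
x = (231.321197·-104.554 − -65.556·-5167.415130) / -11506.767696 = 31.541492
y = (33.408·-5167.415130 − 231.321197·-122.244) / -11506.767696 = 12.545259

x=31.541 y=12.545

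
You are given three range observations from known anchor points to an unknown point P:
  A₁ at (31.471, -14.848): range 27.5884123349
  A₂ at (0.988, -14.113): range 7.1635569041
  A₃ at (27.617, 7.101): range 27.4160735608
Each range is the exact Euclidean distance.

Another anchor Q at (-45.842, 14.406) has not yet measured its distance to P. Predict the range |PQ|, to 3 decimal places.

55.330

eq1: (x − 31.471)² + (y + 14.848)² = 27.5884123349²
eq2: (x − 0.988)² + (y + 14.113)² = 7.1635569041²
eq3: (x − 27.617)² + (y − 7.101)² = 27.4160735608²
eq1−eq3, eq1−eq2 (x²,y² cancel):
  -7.708·x + 43.898·y = -388.284649
  -60.966·x + 1.470·y = -300.930084
det = -7.708·1.470 − 43.898·-60.966 = 2664.954708
x = (-388.284649·1.470 − 43.898·-300.930084) / 2664.954708 = 4.742839
y = (-7.708·-300.930084 − -388.284649·-60.966) / 2664.954708 = -8.012366
|P − Q| = √((4.742839 − -45.842)² + (-8.012366 − 14.406)²) = 55.330001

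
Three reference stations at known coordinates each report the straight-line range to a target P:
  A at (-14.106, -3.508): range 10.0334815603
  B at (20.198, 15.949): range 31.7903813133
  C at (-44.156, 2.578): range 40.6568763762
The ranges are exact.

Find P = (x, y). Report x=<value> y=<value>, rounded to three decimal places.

eq1: (x + 14.106)² + (y + 3.508)² = 10.0334815603²
eq2: (x − 20.198)² + (y − 15.949)² = 31.7903813133²
eq3: (x + 44.156)² + (y − 2.578)² = 40.6568763762²
eq3−eq1, eq3−eq2 (x²,y² cancel):
  60.100·x − 12.172·y = -192.802276
  128.708·x + 26.742·y = -651.715362
det = 60.100·26.742 − -12.172·128.708 = 3173.827976
x = (-192.802276·26.742 − -12.172·-651.715362) / 3173.827976 = -4.123915
y = (60.100·-651.715362 − -192.802276·128.708) / 3173.827976 = -4.522267

x=-4.124 y=-4.522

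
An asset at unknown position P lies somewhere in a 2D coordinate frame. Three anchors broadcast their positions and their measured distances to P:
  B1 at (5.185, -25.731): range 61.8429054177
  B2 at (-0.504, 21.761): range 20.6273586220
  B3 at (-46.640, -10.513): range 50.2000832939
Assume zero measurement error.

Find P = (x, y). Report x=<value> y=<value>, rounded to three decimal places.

eq1: (x − 5.185)² + (y + 25.731)² = 61.8429054177²
eq2: (x + 0.504)² + (y − 21.761)² = 20.6273586220²
eq3: (x + 46.640)² + (y + 10.513)² = 50.2000832939²
eq1−eq3, eq1−eq2 (x²,y² cancel):
  -103.650·x + 30.436·y = 2901.340771
  -11.378·x + 94.984·y = 3183.883578
det = -103.650·94.984 − 30.436·-11.378 = -9498.790792
x = (2901.340771·94.984 − 30.436·3183.883578) / -9498.790792 = -18.810423
y = (-103.650·3183.883578 − 2901.340771·-11.378) / -9498.790792 = 31.266935

x=-18.810 y=31.267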